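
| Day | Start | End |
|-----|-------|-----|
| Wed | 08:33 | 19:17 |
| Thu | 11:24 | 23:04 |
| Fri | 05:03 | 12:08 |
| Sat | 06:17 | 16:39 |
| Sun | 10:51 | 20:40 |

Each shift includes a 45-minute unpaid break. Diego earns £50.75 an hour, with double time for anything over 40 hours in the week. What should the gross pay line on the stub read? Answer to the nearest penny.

£2630.54

Wed: 08:33–19:17 = 10 h 44 min; less 45 min break → 9 h 59 min
Thu: 11:24–23:04 = 11 h 40 min; less 45 min break → 10 h 55 min
Fri: 05:03–12:08 = 7 h 5 min; less 45 min break → 6 h 20 min
Sat: 06:17–16:39 = 10 h 22 min; less 45 min break → 9 h 37 min
Sun: 10:51–20:40 = 9 h 49 min; less 45 min break → 9 h 4 min
Total worked: 45 h 55 min = 2755 min.
Regular 40 h 0 min = 2400 min at £50.75/h; overtime 5 h 55 min = 355 min at £101.50/h.
Pay = (2400 × £50.75 + 355 × £101.50) ÷ 60 = £2630.54.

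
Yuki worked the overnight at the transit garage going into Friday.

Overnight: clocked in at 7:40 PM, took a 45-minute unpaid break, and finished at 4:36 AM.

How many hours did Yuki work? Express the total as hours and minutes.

Overnight: 7:40 PM → midnight = 4 h 20 min; midnight → 4:36 AM = 4 h 36 min; span 8 h 56 min; less 45 min break → 8 h 11 min

8 h 11 min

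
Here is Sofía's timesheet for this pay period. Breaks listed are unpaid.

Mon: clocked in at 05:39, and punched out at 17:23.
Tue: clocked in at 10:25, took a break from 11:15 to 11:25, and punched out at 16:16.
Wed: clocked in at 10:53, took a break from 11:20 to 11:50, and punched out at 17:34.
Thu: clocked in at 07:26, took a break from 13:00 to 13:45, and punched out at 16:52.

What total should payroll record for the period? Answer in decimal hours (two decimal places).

32.28 hours

Mon: 05:39–17:23 = 11 h 44 min
Tue: 10:25–16:16 = 5 h 51 min; less 10 min break → 5 h 41 min
Wed: 10:53–17:34 = 6 h 41 min; less 30 min break → 6 h 11 min
Thu: 07:26–16:52 = 9 h 26 min; less 45 min break → 8 h 41 min
Total: 11 h 44 min + 5 h 41 min + 6 h 11 min + 8 h 41 min = 32 h 17 min.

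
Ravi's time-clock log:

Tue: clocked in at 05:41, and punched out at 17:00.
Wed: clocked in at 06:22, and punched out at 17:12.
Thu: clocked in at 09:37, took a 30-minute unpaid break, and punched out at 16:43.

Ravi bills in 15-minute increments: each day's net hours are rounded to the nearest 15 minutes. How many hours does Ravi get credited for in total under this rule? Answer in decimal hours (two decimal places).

28.50 hours

Tue: 05:41–17:00 = 11 h 19 min → rounds to 11 h 15 min
Wed: 06:22–17:12 = 10 h 50 min → rounds to 10 h 45 min
Thu: 09:37–16:43 = 7 h 6 min − 30 min = 6 h 36 min → rounds to 6 h 30 min
Total credited: 28 h 30 min.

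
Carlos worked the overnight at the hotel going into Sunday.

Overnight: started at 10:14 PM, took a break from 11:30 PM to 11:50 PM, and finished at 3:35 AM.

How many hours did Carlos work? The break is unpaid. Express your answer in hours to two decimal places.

5.02 hours

Overnight: 10:14 PM → midnight = 1 h 46 min; midnight → 3:35 AM = 3 h 35 min; span 5 h 21 min; less 20 min break → 5 h 1 min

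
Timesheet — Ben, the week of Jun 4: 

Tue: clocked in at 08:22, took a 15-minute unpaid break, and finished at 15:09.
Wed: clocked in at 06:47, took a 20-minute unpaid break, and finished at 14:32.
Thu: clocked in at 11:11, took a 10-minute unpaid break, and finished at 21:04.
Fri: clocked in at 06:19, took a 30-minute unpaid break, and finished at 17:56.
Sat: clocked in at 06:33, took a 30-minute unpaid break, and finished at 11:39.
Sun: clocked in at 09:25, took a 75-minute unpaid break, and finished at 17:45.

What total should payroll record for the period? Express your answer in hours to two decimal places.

46.47 hours

Tue: 08:22–15:09 = 6 h 47 min; less 15 min break → 6 h 32 min
Wed: 06:47–14:32 = 7 h 45 min; less 20 min break → 7 h 25 min
Thu: 11:11–21:04 = 9 h 53 min; less 10 min break → 9 h 43 min
Fri: 06:19–17:56 = 11 h 37 min; less 30 min break → 11 h 7 min
Sat: 06:33–11:39 = 5 h 6 min; less 30 min break → 4 h 36 min
Sun: 09:25–17:45 = 8 h 20 min; less 75 min break → 7 h 5 min
Total: 6 h 32 min + 7 h 25 min + 9 h 43 min + 11 h 7 min + 4 h 36 min + 7 h 5 min = 46 h 28 min.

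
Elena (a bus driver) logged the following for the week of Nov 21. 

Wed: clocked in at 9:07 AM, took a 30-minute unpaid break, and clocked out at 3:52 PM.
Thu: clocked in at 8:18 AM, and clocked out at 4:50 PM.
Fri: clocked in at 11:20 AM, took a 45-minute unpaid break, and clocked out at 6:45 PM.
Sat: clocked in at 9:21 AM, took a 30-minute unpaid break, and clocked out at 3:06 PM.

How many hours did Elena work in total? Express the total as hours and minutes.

26 h 42 min

Wed: 9:07 AM–3:52 PM = 6 h 45 min; less 30 min break → 6 h 15 min
Thu: 8:18 AM–4:50 PM = 8 h 32 min
Fri: 11:20 AM–6:45 PM = 7 h 25 min; less 45 min break → 6 h 40 min
Sat: 9:21 AM–3:06 PM = 5 h 45 min; less 30 min break → 5 h 15 min
Total: 6 h 15 min + 8 h 32 min + 6 h 40 min + 5 h 15 min = 26 h 42 min.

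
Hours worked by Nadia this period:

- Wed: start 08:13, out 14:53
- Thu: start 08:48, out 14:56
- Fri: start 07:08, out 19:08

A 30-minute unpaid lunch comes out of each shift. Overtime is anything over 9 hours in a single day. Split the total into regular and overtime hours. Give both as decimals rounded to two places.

Wed: 08:13–14:53 = 6 h 40 min; less 30 min break → 6 h 10 min
Thu: 08:48–14:56 = 6 h 8 min; less 30 min break → 5 h 38 min
Fri: 07:08–19:08 = 12 h 0 min; less 30 min break → 11 h 30 min
Wed reg 6 h 10 min / OT 0 h 0 min; Thu reg 5 h 38 min / OT 0 h 0 min; Fri reg 9 h 0 min / OT 2 h 30 min.
Totals: regular 20 h 48 min, overtime 2 h 30 min.

Regular 20.80 hours, overtime 2.50 hours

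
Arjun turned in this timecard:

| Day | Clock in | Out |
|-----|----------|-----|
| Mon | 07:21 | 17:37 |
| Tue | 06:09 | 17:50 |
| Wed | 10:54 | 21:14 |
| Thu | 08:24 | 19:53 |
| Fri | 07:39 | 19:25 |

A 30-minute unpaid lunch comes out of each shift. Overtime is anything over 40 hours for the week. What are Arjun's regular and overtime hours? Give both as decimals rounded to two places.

Mon: 07:21–17:37 = 10 h 16 min; less 30 min break → 9 h 46 min
Tue: 06:09–17:50 = 11 h 41 min; less 30 min break → 11 h 11 min
Wed: 10:54–21:14 = 10 h 20 min; less 30 min break → 9 h 50 min
Thu: 08:24–19:53 = 11 h 29 min; less 30 min break → 10 h 59 min
Fri: 07:39–19:25 = 11 h 46 min; less 30 min break → 11 h 16 min
Total worked: 53 h 2 min = 53.03 h.
Threshold 40 h → overtime 13 h 2 min, regular 40 h 0 min.

Regular 40.00 hours, overtime 13.03 hours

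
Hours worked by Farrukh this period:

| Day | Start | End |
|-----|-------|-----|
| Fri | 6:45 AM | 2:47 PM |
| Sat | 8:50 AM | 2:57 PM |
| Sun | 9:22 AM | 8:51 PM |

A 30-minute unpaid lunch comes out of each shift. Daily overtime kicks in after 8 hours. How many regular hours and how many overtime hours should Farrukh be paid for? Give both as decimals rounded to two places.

Regular 21.15 hours, overtime 2.98 hours

Fri: 6:45 AM–2:47 PM = 8 h 2 min; less 30 min break → 7 h 32 min
Sat: 8:50 AM–2:57 PM = 6 h 7 min; less 30 min break → 5 h 37 min
Sun: 9:22 AM–8:51 PM = 11 h 29 min; less 30 min break → 10 h 59 min
Fri reg 7 h 32 min / OT 0 h 0 min; Sat reg 5 h 37 min / OT 0 h 0 min; Sun reg 8 h 0 min / OT 2 h 59 min.
Totals: regular 21 h 9 min, overtime 2 h 59 min.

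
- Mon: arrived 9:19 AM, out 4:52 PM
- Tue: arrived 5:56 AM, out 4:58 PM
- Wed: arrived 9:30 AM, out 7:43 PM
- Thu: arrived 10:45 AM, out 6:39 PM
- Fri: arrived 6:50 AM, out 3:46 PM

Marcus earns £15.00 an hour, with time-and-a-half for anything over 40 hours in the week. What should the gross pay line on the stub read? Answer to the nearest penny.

£726.75

Mon: 9:19 AM–4:52 PM = 7 h 33 min
Tue: 5:56 AM–4:58 PM = 11 h 2 min
Wed: 9:30 AM–7:43 PM = 10 h 13 min
Thu: 10:45 AM–6:39 PM = 7 h 54 min
Fri: 6:50 AM–3:46 PM = 8 h 56 min
Total worked: 45 h 38 min = 2738 min.
Regular 40 h 0 min = 2400 min at £15.00/h; overtime 5 h 38 min = 338 min at £22.50/h.
Pay = (2400 × £15.00 + 338 × £22.50) ÷ 60 = £726.75.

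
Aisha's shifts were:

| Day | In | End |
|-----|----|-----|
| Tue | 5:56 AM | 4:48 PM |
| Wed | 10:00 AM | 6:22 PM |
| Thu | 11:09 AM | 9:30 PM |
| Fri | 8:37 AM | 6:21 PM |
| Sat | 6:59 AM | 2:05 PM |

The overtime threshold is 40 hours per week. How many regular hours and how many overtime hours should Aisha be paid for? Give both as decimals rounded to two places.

Tue: 5:56 AM–4:48 PM = 10 h 52 min
Wed: 10:00 AM–6:22 PM = 8 h 22 min
Thu: 11:09 AM–9:30 PM = 10 h 21 min
Fri: 8:37 AM–6:21 PM = 9 h 44 min
Sat: 6:59 AM–2:05 PM = 7 h 6 min
Total worked: 46 h 25 min = 46.42 h.
Threshold 40 h → overtime 6 h 25 min, regular 40 h 0 min.

Regular 40.00 hours, overtime 6.42 hours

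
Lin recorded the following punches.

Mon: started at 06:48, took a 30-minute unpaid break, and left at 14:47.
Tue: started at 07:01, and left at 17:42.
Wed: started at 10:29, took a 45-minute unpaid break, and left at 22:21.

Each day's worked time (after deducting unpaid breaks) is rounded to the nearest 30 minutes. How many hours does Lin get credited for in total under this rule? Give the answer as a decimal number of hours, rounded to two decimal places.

29.00 hours

Mon: 06:48–14:47 = 7 h 59 min − 30 min = 7 h 29 min → rounds to 7 h 30 min
Tue: 07:01–17:42 = 10 h 41 min → rounds to 10 h 30 min
Wed: 10:29–22:21 = 11 h 52 min − 45 min = 11 h 7 min → rounds to 11 h 0 min
Total credited: 29 h 0 min.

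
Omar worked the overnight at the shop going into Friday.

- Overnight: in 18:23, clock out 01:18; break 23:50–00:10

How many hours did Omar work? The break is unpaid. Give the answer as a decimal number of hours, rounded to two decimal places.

6.58 hours

Overnight: 18:23 → midnight = 5 h 37 min; midnight → 01:18 = 1 h 18 min; span 6 h 55 min; less 20 min break → 6 h 35 min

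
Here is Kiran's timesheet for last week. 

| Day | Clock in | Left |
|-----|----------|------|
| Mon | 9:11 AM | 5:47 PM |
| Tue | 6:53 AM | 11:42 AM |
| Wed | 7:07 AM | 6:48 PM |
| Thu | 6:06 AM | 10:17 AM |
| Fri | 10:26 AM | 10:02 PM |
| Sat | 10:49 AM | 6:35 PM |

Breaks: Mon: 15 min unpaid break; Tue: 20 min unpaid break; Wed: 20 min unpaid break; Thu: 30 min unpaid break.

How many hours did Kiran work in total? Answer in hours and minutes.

47 h 14 min

Mon: 9:11 AM–5:47 PM = 8 h 36 min; less 15 min break → 8 h 21 min
Tue: 6:53 AM–11:42 AM = 4 h 49 min; less 20 min break → 4 h 29 min
Wed: 7:07 AM–6:48 PM = 11 h 41 min; less 20 min break → 11 h 21 min
Thu: 6:06 AM–10:17 AM = 4 h 11 min; less 30 min break → 3 h 41 min
Fri: 10:26 AM–10:02 PM = 11 h 36 min
Sat: 10:49 AM–6:35 PM = 7 h 46 min
Total: 8 h 21 min + 4 h 29 min + 11 h 21 min + 3 h 41 min + 11 h 36 min + 7 h 46 min = 47 h 14 min.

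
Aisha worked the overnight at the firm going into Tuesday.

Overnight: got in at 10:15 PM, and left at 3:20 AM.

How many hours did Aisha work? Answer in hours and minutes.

5 h 5 min

Overnight: 10:15 PM → midnight = 1 h 45 min; midnight → 3:20 AM = 3 h 20 min; span 5 h 5 min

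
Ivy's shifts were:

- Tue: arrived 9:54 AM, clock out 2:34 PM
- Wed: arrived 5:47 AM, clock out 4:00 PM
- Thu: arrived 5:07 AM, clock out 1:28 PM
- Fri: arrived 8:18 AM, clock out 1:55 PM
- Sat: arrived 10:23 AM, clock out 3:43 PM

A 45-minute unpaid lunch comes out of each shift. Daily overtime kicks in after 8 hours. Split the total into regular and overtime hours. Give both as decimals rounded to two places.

Tue: 9:54 AM–2:34 PM = 4 h 40 min; less 45 min break → 3 h 55 min
Wed: 5:47 AM–4:00 PM = 10 h 13 min; less 45 min break → 9 h 28 min
Thu: 5:07 AM–1:28 PM = 8 h 21 min; less 45 min break → 7 h 36 min
Fri: 8:18 AM–1:55 PM = 5 h 37 min; less 45 min break → 4 h 52 min
Sat: 10:23 AM–3:43 PM = 5 h 20 min; less 45 min break → 4 h 35 min
Tue reg 3 h 55 min / OT 0 h 0 min; Wed reg 8 h 0 min / OT 1 h 28 min; Thu reg 7 h 36 min / OT 0 h 0 min; Fri reg 4 h 52 min / OT 0 h 0 min; Sat reg 4 h 35 min / OT 0 h 0 min.
Totals: regular 28 h 58 min, overtime 1 h 28 min.

Regular 28.97 hours, overtime 1.47 hours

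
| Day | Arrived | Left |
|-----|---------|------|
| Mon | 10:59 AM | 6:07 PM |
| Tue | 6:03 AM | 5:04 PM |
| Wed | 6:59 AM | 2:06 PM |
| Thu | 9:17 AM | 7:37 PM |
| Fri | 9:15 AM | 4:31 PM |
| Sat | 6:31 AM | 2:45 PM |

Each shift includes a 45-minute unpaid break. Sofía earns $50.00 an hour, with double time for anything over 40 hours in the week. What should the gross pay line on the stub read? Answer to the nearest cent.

Mon: 10:59 AM–6:07 PM = 7 h 8 min; less 45 min break → 6 h 23 min
Tue: 6:03 AM–5:04 PM = 11 h 1 min; less 45 min break → 10 h 16 min
Wed: 6:59 AM–2:06 PM = 7 h 7 min; less 45 min break → 6 h 22 min
Thu: 9:17 AM–7:37 PM = 10 h 20 min; less 45 min break → 9 h 35 min
Fri: 9:15 AM–4:31 PM = 7 h 16 min; less 45 min break → 6 h 31 min
Sat: 6:31 AM–2:45 PM = 8 h 14 min; less 45 min break → 7 h 29 min
Total worked: 46 h 36 min = 2796 min.
Regular 40 h 0 min = 2400 min at $50.00/h; overtime 6 h 36 min = 396 min at $100.00/h.
Pay = (2400 × $50.00 + 396 × $100.00) ÷ 60 = $2660.00.

$2660.00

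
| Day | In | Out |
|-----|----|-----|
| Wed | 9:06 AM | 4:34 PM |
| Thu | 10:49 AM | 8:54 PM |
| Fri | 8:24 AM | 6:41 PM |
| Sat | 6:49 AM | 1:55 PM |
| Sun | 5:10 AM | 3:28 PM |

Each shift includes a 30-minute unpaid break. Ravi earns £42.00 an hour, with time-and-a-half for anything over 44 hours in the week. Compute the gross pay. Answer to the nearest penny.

Wed: 9:06 AM–4:34 PM = 7 h 28 min; less 30 min break → 6 h 58 min
Thu: 10:49 AM–8:54 PM = 10 h 5 min; less 30 min break → 9 h 35 min
Fri: 8:24 AM–6:41 PM = 10 h 17 min; less 30 min break → 9 h 47 min
Sat: 6:49 AM–1:55 PM = 7 h 6 min; less 30 min break → 6 h 36 min
Sun: 5:10 AM–3:28 PM = 10 h 18 min; less 30 min break → 9 h 48 min
Total worked: 42 h 44 min = 2564 min.
Regular 42 h 44 min = 2564 min at £42.00/h; overtime 0 h 0 min = 0 min at £63.00/h.
Pay = (2564 × £42.00 + 0 × £63.00) ÷ 60 = £1794.80.

£1794.80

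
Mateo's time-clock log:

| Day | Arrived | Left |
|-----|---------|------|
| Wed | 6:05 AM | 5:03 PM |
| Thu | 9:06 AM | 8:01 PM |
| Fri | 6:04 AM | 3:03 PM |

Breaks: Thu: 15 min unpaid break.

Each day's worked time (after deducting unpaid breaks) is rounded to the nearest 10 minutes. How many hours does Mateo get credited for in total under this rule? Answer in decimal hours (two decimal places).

Wed: 6:05 AM–5:03 PM = 10 h 58 min → rounds to 11 h 0 min
Thu: 9:06 AM–8:01 PM = 10 h 55 min − 15 min = 10 h 40 min → rounds to 10 h 40 min
Fri: 6:04 AM–3:03 PM = 8 h 59 min → rounds to 9 h 0 min
Total credited: 30 h 40 min.

30.67 hours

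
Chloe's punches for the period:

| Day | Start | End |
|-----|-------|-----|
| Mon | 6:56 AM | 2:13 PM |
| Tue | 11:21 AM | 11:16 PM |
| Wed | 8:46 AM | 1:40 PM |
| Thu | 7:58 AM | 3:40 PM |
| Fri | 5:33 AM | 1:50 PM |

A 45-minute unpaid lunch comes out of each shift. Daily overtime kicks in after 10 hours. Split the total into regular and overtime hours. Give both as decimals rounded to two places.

Regular 35.17 hours, overtime 1.17 hours

Mon: 6:56 AM–2:13 PM = 7 h 17 min; less 45 min break → 6 h 32 min
Tue: 11:21 AM–11:16 PM = 11 h 55 min; less 45 min break → 11 h 10 min
Wed: 8:46 AM–1:40 PM = 4 h 54 min; less 45 min break → 4 h 9 min
Thu: 7:58 AM–3:40 PM = 7 h 42 min; less 45 min break → 6 h 57 min
Fri: 5:33 AM–1:50 PM = 8 h 17 min; less 45 min break → 7 h 32 min
Mon reg 6 h 32 min / OT 0 h 0 min; Tue reg 10 h 0 min / OT 1 h 10 min; Wed reg 4 h 9 min / OT 0 h 0 min; Thu reg 6 h 57 min / OT 0 h 0 min; Fri reg 7 h 32 min / OT 0 h 0 min.
Totals: regular 35 h 10 min, overtime 1 h 10 min.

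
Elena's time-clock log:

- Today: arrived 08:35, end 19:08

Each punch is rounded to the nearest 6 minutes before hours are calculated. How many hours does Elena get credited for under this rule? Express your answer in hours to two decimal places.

Today: in 08:35→08:36, out 19:08→19:06; 10 h 30 min

10.50 hours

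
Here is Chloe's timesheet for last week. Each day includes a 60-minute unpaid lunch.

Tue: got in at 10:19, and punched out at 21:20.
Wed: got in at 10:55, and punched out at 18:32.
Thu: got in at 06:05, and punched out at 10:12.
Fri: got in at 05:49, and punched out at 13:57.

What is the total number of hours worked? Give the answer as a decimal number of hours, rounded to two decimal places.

Tue: 10:19–21:20 = 11 h 1 min; less 60 min break → 10 h 1 min
Wed: 10:55–18:32 = 7 h 37 min; less 60 min break → 6 h 37 min
Thu: 06:05–10:12 = 4 h 7 min; less 60 min break → 3 h 7 min
Fri: 05:49–13:57 = 8 h 8 min; less 60 min break → 7 h 8 min
Total: 10 h 1 min + 6 h 37 min + 3 h 7 min + 7 h 8 min = 26 h 53 min.

26.88 hours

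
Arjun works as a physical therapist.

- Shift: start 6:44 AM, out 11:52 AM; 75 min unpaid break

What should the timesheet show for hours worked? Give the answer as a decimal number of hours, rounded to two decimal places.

Shift: 6:44 AM–11:52 AM = 5 h 8 min; less 75 min break → 3 h 53 min

3.88 hours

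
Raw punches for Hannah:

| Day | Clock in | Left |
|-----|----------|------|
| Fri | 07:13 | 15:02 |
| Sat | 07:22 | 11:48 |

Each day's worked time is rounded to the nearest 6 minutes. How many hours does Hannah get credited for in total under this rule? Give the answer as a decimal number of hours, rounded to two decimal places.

12.20 hours

Fri: 07:13–15:02 = 7 h 49 min → rounds to 7 h 48 min
Sat: 07:22–11:48 = 4 h 26 min → rounds to 4 h 24 min
Total credited: 12 h 12 min.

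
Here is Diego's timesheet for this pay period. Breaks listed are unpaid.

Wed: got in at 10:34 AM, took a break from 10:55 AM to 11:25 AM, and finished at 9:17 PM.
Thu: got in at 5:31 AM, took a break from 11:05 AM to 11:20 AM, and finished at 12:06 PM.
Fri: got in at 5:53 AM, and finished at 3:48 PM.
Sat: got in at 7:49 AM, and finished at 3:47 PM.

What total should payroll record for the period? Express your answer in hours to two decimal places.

Wed: 10:34 AM–9:17 PM = 10 h 43 min; less 30 min break → 10 h 13 min
Thu: 5:31 AM–12:06 PM = 6 h 35 min; less 15 min break → 6 h 20 min
Fri: 5:53 AM–3:48 PM = 9 h 55 min
Sat: 7:49 AM–3:47 PM = 7 h 58 min
Total: 10 h 13 min + 6 h 20 min + 9 h 55 min + 7 h 58 min = 34 h 26 min.

34.43 hours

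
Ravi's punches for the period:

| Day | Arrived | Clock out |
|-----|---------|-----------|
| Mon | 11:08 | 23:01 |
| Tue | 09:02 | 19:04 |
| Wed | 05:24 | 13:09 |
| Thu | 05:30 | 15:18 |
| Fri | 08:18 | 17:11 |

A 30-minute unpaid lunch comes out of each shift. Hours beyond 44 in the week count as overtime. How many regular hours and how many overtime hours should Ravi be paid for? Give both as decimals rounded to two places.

Mon: 11:08–23:01 = 11 h 53 min; less 30 min break → 11 h 23 min
Tue: 09:02–19:04 = 10 h 2 min; less 30 min break → 9 h 32 min
Wed: 05:24–13:09 = 7 h 45 min; less 30 min break → 7 h 15 min
Thu: 05:30–15:18 = 9 h 48 min; less 30 min break → 9 h 18 min
Fri: 08:18–17:11 = 8 h 53 min; less 30 min break → 8 h 23 min
Total worked: 45 h 51 min = 45.85 h.
Threshold 44 h → overtime 1 h 51 min, regular 44 h 0 min.

Regular 44.00 hours, overtime 1.85 hours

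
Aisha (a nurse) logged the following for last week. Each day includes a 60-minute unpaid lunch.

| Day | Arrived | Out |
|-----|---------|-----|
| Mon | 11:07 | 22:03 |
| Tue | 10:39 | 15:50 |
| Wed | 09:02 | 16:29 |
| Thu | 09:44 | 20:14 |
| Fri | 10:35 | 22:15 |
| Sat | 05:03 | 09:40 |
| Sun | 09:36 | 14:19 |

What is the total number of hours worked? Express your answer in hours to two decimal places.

48.07 hours

Mon: 11:07–22:03 = 10 h 56 min; less 60 min break → 9 h 56 min
Tue: 10:39–15:50 = 5 h 11 min; less 60 min break → 4 h 11 min
Wed: 09:02–16:29 = 7 h 27 min; less 60 min break → 6 h 27 min
Thu: 09:44–20:14 = 10 h 30 min; less 60 min break → 9 h 30 min
Fri: 10:35–22:15 = 11 h 40 min; less 60 min break → 10 h 40 min
Sat: 05:03–09:40 = 4 h 37 min; less 60 min break → 3 h 37 min
Sun: 09:36–14:19 = 4 h 43 min; less 60 min break → 3 h 43 min
Total: 9 h 56 min + 4 h 11 min + 6 h 27 min + 9 h 30 min + 10 h 40 min + 3 h 37 min + 3 h 43 min = 48 h 4 min.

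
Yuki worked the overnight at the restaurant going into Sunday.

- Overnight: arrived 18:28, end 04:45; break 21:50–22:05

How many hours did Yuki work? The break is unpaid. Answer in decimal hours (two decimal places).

Overnight: 18:28 → midnight = 5 h 32 min; midnight → 04:45 = 4 h 45 min; span 10 h 17 min; less 15 min break → 10 h 2 min

10.03 hours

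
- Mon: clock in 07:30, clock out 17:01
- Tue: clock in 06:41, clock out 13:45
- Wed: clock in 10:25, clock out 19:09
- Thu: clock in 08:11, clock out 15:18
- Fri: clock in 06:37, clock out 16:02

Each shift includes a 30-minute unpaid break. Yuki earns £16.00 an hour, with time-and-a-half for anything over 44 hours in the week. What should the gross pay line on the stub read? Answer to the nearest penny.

Mon: 07:30–17:01 = 9 h 31 min; less 30 min break → 9 h 1 min
Tue: 06:41–13:45 = 7 h 4 min; less 30 min break → 6 h 34 min
Wed: 10:25–19:09 = 8 h 44 min; less 30 min break → 8 h 14 min
Thu: 08:11–15:18 = 7 h 7 min; less 30 min break → 6 h 37 min
Fri: 06:37–16:02 = 9 h 25 min; less 30 min break → 8 h 55 min
Total worked: 39 h 21 min = 2361 min.
Regular 39 h 21 min = 2361 min at £16.00/h; overtime 0 h 0 min = 0 min at £24.00/h.
Pay = (2361 × £16.00 + 0 × £24.00) ÷ 60 = £629.60.

£629.60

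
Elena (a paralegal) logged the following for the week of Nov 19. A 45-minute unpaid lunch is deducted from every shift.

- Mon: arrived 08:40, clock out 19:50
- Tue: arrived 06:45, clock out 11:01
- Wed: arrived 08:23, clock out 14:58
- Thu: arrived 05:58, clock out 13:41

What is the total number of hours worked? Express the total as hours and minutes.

26 h 44 min

Mon: 08:40–19:50 = 11 h 10 min; less 45 min break → 10 h 25 min
Tue: 06:45–11:01 = 4 h 16 min; less 45 min break → 3 h 31 min
Wed: 08:23–14:58 = 6 h 35 min; less 45 min break → 5 h 50 min
Thu: 05:58–13:41 = 7 h 43 min; less 45 min break → 6 h 58 min
Total: 10 h 25 min + 3 h 31 min + 5 h 50 min + 6 h 58 min = 26 h 44 min.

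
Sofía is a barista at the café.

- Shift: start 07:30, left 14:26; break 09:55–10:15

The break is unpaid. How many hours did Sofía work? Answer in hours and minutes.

6 h 36 min

Shift: 07:30–14:26 = 6 h 56 min; less 20 min break → 6 h 36 min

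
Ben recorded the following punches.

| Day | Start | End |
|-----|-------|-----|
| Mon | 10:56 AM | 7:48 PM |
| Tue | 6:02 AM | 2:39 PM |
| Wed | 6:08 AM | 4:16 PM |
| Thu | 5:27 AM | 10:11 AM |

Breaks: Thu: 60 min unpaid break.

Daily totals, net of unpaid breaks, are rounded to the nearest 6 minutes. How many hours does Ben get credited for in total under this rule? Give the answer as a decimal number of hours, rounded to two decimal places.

Mon: 10:56 AM–7:48 PM = 8 h 52 min → rounds to 8 h 54 min
Tue: 6:02 AM–2:39 PM = 8 h 37 min → rounds to 8 h 36 min
Wed: 6:08 AM–4:16 PM = 10 h 8 min → rounds to 10 h 6 min
Thu: 5:27 AM–10:11 AM = 4 h 44 min − 60 min = 3 h 44 min → rounds to 3 h 42 min
Total credited: 31 h 18 min.

31.30 hours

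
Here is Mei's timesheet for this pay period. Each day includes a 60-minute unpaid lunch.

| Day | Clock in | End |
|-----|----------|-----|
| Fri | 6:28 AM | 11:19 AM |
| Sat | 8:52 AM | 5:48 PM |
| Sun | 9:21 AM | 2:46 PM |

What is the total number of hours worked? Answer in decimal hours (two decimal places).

Fri: 6:28 AM–11:19 AM = 4 h 51 min; less 60 min break → 3 h 51 min
Sat: 8:52 AM–5:48 PM = 8 h 56 min; less 60 min break → 7 h 56 min
Sun: 9:21 AM–2:46 PM = 5 h 25 min; less 60 min break → 4 h 25 min
Total: 3 h 51 min + 7 h 56 min + 4 h 25 min = 16 h 12 min.

16.20 hours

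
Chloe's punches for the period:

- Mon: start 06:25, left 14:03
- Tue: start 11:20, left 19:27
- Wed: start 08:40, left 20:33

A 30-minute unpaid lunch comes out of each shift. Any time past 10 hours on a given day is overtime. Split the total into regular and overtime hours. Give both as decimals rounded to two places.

Regular 24.75 hours, overtime 1.38 hours

Mon: 06:25–14:03 = 7 h 38 min; less 30 min break → 7 h 8 min
Tue: 11:20–19:27 = 8 h 7 min; less 30 min break → 7 h 37 min
Wed: 08:40–20:33 = 11 h 53 min; less 30 min break → 11 h 23 min
Mon reg 7 h 8 min / OT 0 h 0 min; Tue reg 7 h 37 min / OT 0 h 0 min; Wed reg 10 h 0 min / OT 1 h 23 min.
Totals: regular 24 h 45 min, overtime 1 h 23 min.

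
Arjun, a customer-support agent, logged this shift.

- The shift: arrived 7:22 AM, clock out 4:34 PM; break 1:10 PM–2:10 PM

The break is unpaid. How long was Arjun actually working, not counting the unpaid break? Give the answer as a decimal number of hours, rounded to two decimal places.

8.20 hours

The shift: 7:22 AM–4:34 PM = 9 h 12 min; less 60 min break → 8 h 12 min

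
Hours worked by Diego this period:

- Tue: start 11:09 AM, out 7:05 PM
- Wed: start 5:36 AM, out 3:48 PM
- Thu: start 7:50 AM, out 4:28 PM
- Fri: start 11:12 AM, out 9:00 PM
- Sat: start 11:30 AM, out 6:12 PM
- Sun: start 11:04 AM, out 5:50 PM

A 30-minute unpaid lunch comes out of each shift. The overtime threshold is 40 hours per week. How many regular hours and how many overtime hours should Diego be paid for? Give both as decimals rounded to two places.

Tue: 11:09 AM–7:05 PM = 7 h 56 min; less 30 min break → 7 h 26 min
Wed: 5:36 AM–3:48 PM = 10 h 12 min; less 30 min break → 9 h 42 min
Thu: 7:50 AM–4:28 PM = 8 h 38 min; less 30 min break → 8 h 8 min
Fri: 11:12 AM–9:00 PM = 9 h 48 min; less 30 min break → 9 h 18 min
Sat: 11:30 AM–6:12 PM = 6 h 42 min; less 30 min break → 6 h 12 min
Sun: 11:04 AM–5:50 PM = 6 h 46 min; less 30 min break → 6 h 16 min
Total worked: 47 h 2 min = 47.03 h.
Threshold 40 h → overtime 7 h 2 min, regular 40 h 0 min.

Regular 40.00 hours, overtime 7.03 hours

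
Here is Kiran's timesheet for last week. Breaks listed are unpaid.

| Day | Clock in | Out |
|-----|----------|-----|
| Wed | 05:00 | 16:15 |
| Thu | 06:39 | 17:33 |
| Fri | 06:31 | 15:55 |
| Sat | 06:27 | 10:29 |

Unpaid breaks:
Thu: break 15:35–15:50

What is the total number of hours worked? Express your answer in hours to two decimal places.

35.33 hours

Wed: 05:00–16:15 = 11 h 15 min
Thu: 06:39–17:33 = 10 h 54 min; less 15 min break → 10 h 39 min
Fri: 06:31–15:55 = 9 h 24 min
Sat: 06:27–10:29 = 4 h 2 min
Total: 11 h 15 min + 10 h 39 min + 9 h 24 min + 4 h 2 min = 35 h 20 min.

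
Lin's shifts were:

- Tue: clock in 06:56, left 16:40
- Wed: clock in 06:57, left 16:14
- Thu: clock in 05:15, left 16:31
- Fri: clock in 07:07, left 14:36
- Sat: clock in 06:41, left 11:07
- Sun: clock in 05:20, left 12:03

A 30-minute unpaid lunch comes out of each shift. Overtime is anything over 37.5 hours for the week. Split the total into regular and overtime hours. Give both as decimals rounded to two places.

Regular 37.50 hours, overtime 8.42 hours

Tue: 06:56–16:40 = 9 h 44 min; less 30 min break → 9 h 14 min
Wed: 06:57–16:14 = 9 h 17 min; less 30 min break → 8 h 47 min
Thu: 05:15–16:31 = 11 h 16 min; less 30 min break → 10 h 46 min
Fri: 07:07–14:36 = 7 h 29 min; less 30 min break → 6 h 59 min
Sat: 06:41–11:07 = 4 h 26 min; less 30 min break → 3 h 56 min
Sun: 05:20–12:03 = 6 h 43 min; less 30 min break → 6 h 13 min
Total worked: 45 h 55 min = 45.92 h.
Threshold 37.5 h → overtime 8 h 25 min, regular 37 h 30 min.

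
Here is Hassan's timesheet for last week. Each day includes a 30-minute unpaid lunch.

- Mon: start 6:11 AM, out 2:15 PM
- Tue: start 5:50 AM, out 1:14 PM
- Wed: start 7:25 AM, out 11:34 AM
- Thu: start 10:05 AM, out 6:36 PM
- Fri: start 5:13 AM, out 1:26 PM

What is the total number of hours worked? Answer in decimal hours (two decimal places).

33.85 hours

Mon: 6:11 AM–2:15 PM = 8 h 4 min; less 30 min break → 7 h 34 min
Tue: 5:50 AM–1:14 PM = 7 h 24 min; less 30 min break → 6 h 54 min
Wed: 7:25 AM–11:34 AM = 4 h 9 min; less 30 min break → 3 h 39 min
Thu: 10:05 AM–6:36 PM = 8 h 31 min; less 30 min break → 8 h 1 min
Fri: 5:13 AM–1:26 PM = 8 h 13 min; less 30 min break → 7 h 43 min
Total: 7 h 34 min + 6 h 54 min + 3 h 39 min + 8 h 1 min + 7 h 43 min = 33 h 51 min.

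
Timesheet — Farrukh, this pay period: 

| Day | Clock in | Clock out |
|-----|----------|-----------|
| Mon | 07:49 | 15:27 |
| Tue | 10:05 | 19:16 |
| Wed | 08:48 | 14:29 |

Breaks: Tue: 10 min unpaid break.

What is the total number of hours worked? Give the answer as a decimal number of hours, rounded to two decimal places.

22.33 hours

Mon: 07:49–15:27 = 7 h 38 min
Tue: 10:05–19:16 = 9 h 11 min; less 10 min break → 9 h 1 min
Wed: 08:48–14:29 = 5 h 41 min
Total: 7 h 38 min + 9 h 1 min + 5 h 41 min = 22 h 20 min.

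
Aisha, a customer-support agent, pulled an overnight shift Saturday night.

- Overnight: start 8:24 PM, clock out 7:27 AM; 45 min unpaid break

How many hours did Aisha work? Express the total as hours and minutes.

Overnight: 8:24 PM → midnight = 3 h 36 min; midnight → 7:27 AM = 7 h 27 min; span 11 h 3 min; less 45 min break → 10 h 18 min

10 h 18 min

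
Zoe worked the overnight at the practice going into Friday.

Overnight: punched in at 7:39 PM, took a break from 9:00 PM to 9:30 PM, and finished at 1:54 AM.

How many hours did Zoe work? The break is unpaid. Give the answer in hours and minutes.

5 h 45 min

Overnight: 7:39 PM → midnight = 4 h 21 min; midnight → 1:54 AM = 1 h 54 min; span 6 h 15 min; less 30 min break → 5 h 45 min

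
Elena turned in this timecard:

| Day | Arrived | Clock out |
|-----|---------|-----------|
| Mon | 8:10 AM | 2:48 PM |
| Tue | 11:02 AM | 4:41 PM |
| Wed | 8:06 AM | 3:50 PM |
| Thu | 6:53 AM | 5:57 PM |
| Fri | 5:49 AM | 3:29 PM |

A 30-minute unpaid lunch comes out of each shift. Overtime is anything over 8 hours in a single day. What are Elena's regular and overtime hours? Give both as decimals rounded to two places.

Mon: 8:10 AM–2:48 PM = 6 h 38 min; less 30 min break → 6 h 8 min
Tue: 11:02 AM–4:41 PM = 5 h 39 min; less 30 min break → 5 h 9 min
Wed: 8:06 AM–3:50 PM = 7 h 44 min; less 30 min break → 7 h 14 min
Thu: 6:53 AM–5:57 PM = 11 h 4 min; less 30 min break → 10 h 34 min
Fri: 5:49 AM–3:29 PM = 9 h 40 min; less 30 min break → 9 h 10 min
Mon reg 6 h 8 min / OT 0 h 0 min; Tue reg 5 h 9 min / OT 0 h 0 min; Wed reg 7 h 14 min / OT 0 h 0 min; Thu reg 8 h 0 min / OT 2 h 34 min; Fri reg 8 h 0 min / OT 1 h 10 min.
Totals: regular 34 h 31 min, overtime 3 h 44 min.

Regular 34.52 hours, overtime 3.73 hours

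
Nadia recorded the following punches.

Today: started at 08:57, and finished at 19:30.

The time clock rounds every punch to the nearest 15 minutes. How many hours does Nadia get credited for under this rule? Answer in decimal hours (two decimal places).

10.50 hours

Today: in 08:57→09:00, out 19:30→19:30; 10 h 30 min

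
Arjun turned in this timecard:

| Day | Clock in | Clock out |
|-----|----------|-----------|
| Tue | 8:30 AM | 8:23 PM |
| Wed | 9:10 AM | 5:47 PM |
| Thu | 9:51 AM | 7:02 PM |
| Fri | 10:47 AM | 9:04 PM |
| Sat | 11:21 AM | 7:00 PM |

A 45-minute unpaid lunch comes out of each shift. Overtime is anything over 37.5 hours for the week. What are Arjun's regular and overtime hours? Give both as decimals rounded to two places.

Regular 37.50 hours, overtime 6.37 hours

Tue: 8:30 AM–8:23 PM = 11 h 53 min; less 45 min break → 11 h 8 min
Wed: 9:10 AM–5:47 PM = 8 h 37 min; less 45 min break → 7 h 52 min
Thu: 9:51 AM–7:02 PM = 9 h 11 min; less 45 min break → 8 h 26 min
Fri: 10:47 AM–9:04 PM = 10 h 17 min; less 45 min break → 9 h 32 min
Sat: 11:21 AM–7:00 PM = 7 h 39 min; less 45 min break → 6 h 54 min
Total worked: 43 h 52 min = 43.87 h.
Threshold 37.5 h → overtime 6 h 22 min, regular 37 h 30 min.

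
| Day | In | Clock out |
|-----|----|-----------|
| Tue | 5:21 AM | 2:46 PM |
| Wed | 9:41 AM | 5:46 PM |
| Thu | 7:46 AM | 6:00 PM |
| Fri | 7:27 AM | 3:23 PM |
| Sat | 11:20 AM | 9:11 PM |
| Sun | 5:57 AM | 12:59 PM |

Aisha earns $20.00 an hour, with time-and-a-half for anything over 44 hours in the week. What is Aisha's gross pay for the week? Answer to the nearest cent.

$1136.50

Tue: 5:21 AM–2:46 PM = 9 h 25 min
Wed: 9:41 AM–5:46 PM = 8 h 5 min
Thu: 7:46 AM–6:00 PM = 10 h 14 min
Fri: 7:27 AM–3:23 PM = 7 h 56 min
Sat: 11:20 AM–9:11 PM = 9 h 51 min
Sun: 5:57 AM–12:59 PM = 7 h 2 min
Total worked: 52 h 33 min = 3153 min.
Regular 44 h 0 min = 2640 min at $20.00/h; overtime 8 h 33 min = 513 min at $30.00/h.
Pay = (2640 × $20.00 + 513 × $30.00) ÷ 60 = $1136.50.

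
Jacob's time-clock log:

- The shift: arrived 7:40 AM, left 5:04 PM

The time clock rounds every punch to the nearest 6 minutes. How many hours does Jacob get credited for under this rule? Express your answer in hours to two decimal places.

9.40 hours

The shift: in 7:40 AM→7:42 AM, out 5:04 PM→5:06 PM; 9 h 24 min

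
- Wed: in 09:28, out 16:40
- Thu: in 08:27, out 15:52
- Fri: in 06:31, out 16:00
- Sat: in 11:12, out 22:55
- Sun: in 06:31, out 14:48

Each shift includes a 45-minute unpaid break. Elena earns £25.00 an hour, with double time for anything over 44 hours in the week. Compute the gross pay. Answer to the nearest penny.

Wed: 09:28–16:40 = 7 h 12 min; less 45 min break → 6 h 27 min
Thu: 08:27–15:52 = 7 h 25 min; less 45 min break → 6 h 40 min
Fri: 06:31–16:00 = 9 h 29 min; less 45 min break → 8 h 44 min
Sat: 11:12–22:55 = 11 h 43 min; less 45 min break → 10 h 58 min
Sun: 06:31–14:48 = 8 h 17 min; less 45 min break → 7 h 32 min
Total worked: 40 h 21 min = 2421 min.
Regular 40 h 21 min = 2421 min at £25.00/h; overtime 0 h 0 min = 0 min at £50.00/h.
Pay = (2421 × £25.00 + 0 × £50.00) ÷ 60 = £1008.75.

£1008.75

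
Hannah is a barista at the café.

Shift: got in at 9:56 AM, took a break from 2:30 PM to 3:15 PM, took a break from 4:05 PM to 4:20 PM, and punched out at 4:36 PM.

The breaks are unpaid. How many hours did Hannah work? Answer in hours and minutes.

5 h 40 min

Shift: 9:56 AM–4:36 PM = 6 h 40 min; less 60 min break → 5 h 40 min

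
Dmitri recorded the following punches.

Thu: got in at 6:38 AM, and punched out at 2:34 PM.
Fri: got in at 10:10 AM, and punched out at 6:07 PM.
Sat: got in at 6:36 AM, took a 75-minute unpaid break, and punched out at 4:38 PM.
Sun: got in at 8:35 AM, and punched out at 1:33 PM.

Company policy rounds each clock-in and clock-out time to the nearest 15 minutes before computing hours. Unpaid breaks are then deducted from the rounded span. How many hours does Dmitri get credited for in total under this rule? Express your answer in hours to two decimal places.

29.50 hours

Thu: in 6:38 AM→6:45 AM, out 2:34 PM→2:30 PM; 7 h 45 min
Fri: in 10:10 AM→10:15 AM, out 6:07 PM→6:00 PM; 7 h 45 min
Sat: in 6:36 AM→6:30 AM, out 4:38 PM→4:45 PM; 10 h 15 min − 75 min = 9 h 0 min
Sun: in 8:35 AM→8:30 AM, out 1:33 PM→1:30 PM; 5 h 0 min
Total credited: 29 h 30 min.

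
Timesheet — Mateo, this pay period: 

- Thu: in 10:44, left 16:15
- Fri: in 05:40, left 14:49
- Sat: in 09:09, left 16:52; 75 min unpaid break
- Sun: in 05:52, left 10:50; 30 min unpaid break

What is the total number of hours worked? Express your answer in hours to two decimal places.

25.60 hours

Thu: 10:44–16:15 = 5 h 31 min
Fri: 05:40–14:49 = 9 h 9 min
Sat: 09:09–16:52 = 7 h 43 min; less 75 min break → 6 h 28 min
Sun: 05:52–10:50 = 4 h 58 min; less 30 min break → 4 h 28 min
Total: 5 h 31 min + 9 h 9 min + 6 h 28 min + 4 h 28 min = 25 h 36 min.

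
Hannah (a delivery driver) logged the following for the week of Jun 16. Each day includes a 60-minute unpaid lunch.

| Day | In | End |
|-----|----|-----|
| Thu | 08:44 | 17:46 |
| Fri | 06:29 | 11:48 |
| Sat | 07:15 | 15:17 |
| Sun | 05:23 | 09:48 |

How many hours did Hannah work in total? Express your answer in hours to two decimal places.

Thu: 08:44–17:46 = 9 h 2 min; less 60 min break → 8 h 2 min
Fri: 06:29–11:48 = 5 h 19 min; less 60 min break → 4 h 19 min
Sat: 07:15–15:17 = 8 h 2 min; less 60 min break → 7 h 2 min
Sun: 05:23–09:48 = 4 h 25 min; less 60 min break → 3 h 25 min
Total: 8 h 2 min + 4 h 19 min + 7 h 2 min + 3 h 25 min = 22 h 48 min.

22.80 hours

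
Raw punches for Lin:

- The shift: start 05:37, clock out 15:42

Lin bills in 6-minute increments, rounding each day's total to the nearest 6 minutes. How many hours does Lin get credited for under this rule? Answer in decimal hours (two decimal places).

10.10 hours

The shift: 05:37–15:42 = 10 h 5 min → rounds to 10 h 6 min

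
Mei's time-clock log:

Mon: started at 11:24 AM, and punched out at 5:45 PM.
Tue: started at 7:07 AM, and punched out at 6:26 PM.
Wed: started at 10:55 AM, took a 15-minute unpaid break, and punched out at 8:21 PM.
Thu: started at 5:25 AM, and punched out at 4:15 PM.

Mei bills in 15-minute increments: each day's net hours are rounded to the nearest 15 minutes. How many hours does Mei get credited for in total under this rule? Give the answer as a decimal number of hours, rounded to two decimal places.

Mon: 11:24 AM–5:45 PM = 6 h 21 min → rounds to 6 h 15 min
Tue: 7:07 AM–6:26 PM = 11 h 19 min → rounds to 11 h 15 min
Wed: 10:55 AM–8:21 PM = 9 h 26 min − 15 min = 9 h 11 min → rounds to 9 h 15 min
Thu: 5:25 AM–4:15 PM = 10 h 50 min → rounds to 10 h 45 min
Total credited: 37 h 30 min.

37.50 hours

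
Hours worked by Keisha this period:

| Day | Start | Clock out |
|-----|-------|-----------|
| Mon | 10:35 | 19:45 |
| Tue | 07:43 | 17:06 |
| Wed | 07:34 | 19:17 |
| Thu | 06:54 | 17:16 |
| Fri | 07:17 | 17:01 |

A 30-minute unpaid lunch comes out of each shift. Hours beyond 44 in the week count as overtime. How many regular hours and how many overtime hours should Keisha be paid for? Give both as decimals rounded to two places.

Regular 44.00 hours, overtime 3.87 hours

Mon: 10:35–19:45 = 9 h 10 min; less 30 min break → 8 h 40 min
Tue: 07:43–17:06 = 9 h 23 min; less 30 min break → 8 h 53 min
Wed: 07:34–19:17 = 11 h 43 min; less 30 min break → 11 h 13 min
Thu: 06:54–17:16 = 10 h 22 min; less 30 min break → 9 h 52 min
Fri: 07:17–17:01 = 9 h 44 min; less 30 min break → 9 h 14 min
Total worked: 47 h 52 min = 47.87 h.
Threshold 44 h → overtime 3 h 52 min, regular 44 h 0 min.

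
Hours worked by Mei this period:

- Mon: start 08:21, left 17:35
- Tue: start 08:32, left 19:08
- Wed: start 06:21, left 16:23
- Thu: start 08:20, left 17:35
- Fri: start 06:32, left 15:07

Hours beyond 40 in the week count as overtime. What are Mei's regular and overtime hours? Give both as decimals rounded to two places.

Mon: 08:21–17:35 = 9 h 14 min
Tue: 08:32–19:08 = 10 h 36 min
Wed: 06:21–16:23 = 10 h 2 min
Thu: 08:20–17:35 = 9 h 15 min
Fri: 06:32–15:07 = 8 h 35 min
Total worked: 47 h 42 min = 47.70 h.
Threshold 40 h → overtime 7 h 42 min, regular 40 h 0 min.

Regular 40.00 hours, overtime 7.70 hours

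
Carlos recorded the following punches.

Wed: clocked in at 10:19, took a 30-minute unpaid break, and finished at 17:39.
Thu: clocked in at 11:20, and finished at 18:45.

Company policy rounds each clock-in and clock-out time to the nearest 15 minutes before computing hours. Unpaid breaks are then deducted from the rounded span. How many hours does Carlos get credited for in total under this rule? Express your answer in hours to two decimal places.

14.50 hours

Wed: in 10:19→10:15, out 17:39→17:45; 7 h 30 min − 30 min = 7 h 0 min
Thu: in 11:20→11:15, out 18:45→18:45; 7 h 30 min
Total credited: 14 h 30 min.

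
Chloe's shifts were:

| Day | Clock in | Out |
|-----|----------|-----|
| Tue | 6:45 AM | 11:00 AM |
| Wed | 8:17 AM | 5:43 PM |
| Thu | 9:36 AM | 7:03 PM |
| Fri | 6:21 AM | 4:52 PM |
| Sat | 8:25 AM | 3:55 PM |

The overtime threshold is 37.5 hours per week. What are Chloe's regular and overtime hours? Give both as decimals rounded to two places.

Tue: 6:45 AM–11:00 AM = 4 h 15 min
Wed: 8:17 AM–5:43 PM = 9 h 26 min
Thu: 9:36 AM–7:03 PM = 9 h 27 min
Fri: 6:21 AM–4:52 PM = 10 h 31 min
Sat: 8:25 AM–3:55 PM = 7 h 30 min
Total worked: 41 h 9 min = 41.15 h.
Threshold 37.5 h → overtime 3 h 39 min, regular 37 h 30 min.

Regular 37.50 hours, overtime 3.65 hours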